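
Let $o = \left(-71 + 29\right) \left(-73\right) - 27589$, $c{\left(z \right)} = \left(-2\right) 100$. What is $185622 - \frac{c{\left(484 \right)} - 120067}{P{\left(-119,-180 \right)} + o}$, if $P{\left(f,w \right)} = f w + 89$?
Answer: $\frac{559344441}{3014} \approx 1.8558 \cdot 10^{5}$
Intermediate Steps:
$P{\left(f,w \right)} = 89 + f w$
$c{\left(z \right)} = -200$
$o = -24523$ ($o = \left(-42\right) \left(-73\right) - 27589 = 3066 - 27589 = -24523$)
$185622 - \frac{c{\left(484 \right)} - 120067}{P{\left(-119,-180 \right)} + o} = 185622 - \frac{-200 - 120067}{\left(89 - -21420\right) - 24523} = 185622 - - \frac{120267}{\left(89 + 21420\right) - 24523} = 185622 - - \frac{120267}{21509 - 24523} = 185622 - - \frac{120267}{-3014} = 185622 - \left(-120267\right) \left(- \frac{1}{3014}\right) = 185622 - \frac{120267}{3014} = \frac{559344441}{3014}$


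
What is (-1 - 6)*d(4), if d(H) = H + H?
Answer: -56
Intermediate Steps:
d(H) = 2*H
(-1 - 6)*d(4) = (-1 - 6)*(2*4) = -7*8 = -56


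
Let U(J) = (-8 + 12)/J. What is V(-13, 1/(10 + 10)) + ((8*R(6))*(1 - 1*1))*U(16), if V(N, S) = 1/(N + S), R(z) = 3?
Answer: -20/259 ≈ -0.077220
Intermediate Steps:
U(J) = 4/J
V(-13, 1/(10 + 10)) + ((8*R(6))*(1 - 1*1))*U(16) = 1/(-13 + 1/(10 + 10)) + ((8*3)*(1 - 1*1))*(4/16) = 1/(-13 + 1/20) + (24*(1 - 1))*(4*(1/16)) = 1/(-13 + 1/20) + (24*0)*(¼) = 1/(-259/20) + 0*(¼) = -20/259 + 0 = -20/259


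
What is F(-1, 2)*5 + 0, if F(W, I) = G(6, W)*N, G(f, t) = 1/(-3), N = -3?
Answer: 5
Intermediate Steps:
G(f, t) = -1/3
F(W, I) = 1 (F(W, I) = -1/3*(-3) = 1)
F(-1, 2)*5 + 0 = 1*5 + 0 = 5 + 0 = 5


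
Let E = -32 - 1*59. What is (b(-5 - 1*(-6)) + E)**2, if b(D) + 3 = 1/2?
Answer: 34969/4 ≈ 8742.3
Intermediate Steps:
b(D) = -5/2 (b(D) = -3 + 1/2 = -5/2)
E = -91 (E = -32 - 59 = -91)
(b(-5 - 1*(-6)) + E)**2 = (-5/2 - 91)**2 = (-187/2)**2 = 34969/4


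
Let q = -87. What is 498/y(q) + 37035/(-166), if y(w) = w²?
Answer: -93411749/418818 ≈ -223.04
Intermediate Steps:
498/y(q) + 37035/(-166) = 498/((-87)²) + 37035/(-166) = 498/7569 + 37035*(-1/166) = 498*(1/7569) - 37035/166 = 166/2523 - 37035/166 = -93411749/418818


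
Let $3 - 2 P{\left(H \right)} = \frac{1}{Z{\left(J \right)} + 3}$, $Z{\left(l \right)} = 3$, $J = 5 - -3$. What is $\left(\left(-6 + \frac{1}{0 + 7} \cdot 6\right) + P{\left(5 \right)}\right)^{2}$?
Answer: $\frac{97969}{7056} \approx 13.884$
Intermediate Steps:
$J = 8$ ($J = 5 + 3 = 8$)
$P{\left(H \right)} = \frac{17}{12}$ ($P{\left(H \right)} = \frac{3}{2} - \frac{1}{2 \left(3 + 3\right)} = \frac{3}{2} - \frac{1}{2 \cdot 6} = \frac{3}{2} - \frac{1}{12} = \frac{17}{12}$)
$\left(\left(-6 + \frac{1}{0 + 7} \cdot 6\right) + P{\left(5 \right)}\right)^{2} = \left(\left(-6 + \frac{1}{0 + 7} \cdot 6\right) + \frac{17}{12}\right)^{2} = \left(\left(-6 + \frac{1}{7} \cdot 6\right) + \frac{17}{12}\right)^{2} = \left(\left(-6 + \frac{6}{7}\right) + \frac{17}{12}\right)^{2} = \left(- \frac{36}{7} + \frac{17}{12}\right)^{2} = \left(- \frac{313}{84}\right)^{2} = \frac{97969}{7056}$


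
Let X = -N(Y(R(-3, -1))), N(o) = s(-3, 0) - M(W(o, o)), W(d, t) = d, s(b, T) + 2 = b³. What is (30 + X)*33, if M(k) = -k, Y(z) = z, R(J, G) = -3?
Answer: 2046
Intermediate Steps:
s(b, T) = -2 + b³
N(o) = -29 + o (N(o) = (-2 + (-3)³) - (-1)*o = (-2 - 27) + o = -29 + o)
X = 32 (X = -(-29 - 3) = -1*(-32) = 32)
(30 + X)*33 = (30 + 32)*33 = 62*33 = 2046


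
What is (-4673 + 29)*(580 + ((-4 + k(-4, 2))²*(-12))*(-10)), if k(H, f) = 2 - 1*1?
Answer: -7709040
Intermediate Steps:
k(H, f) = 1 (k(H, f) = 2 - 1 = 1)
(-4673 + 29)*(580 + ((-4 + k(-4, 2))²*(-12))*(-10)) = (-4673 + 29)*(580 + ((-4 + 1)²*(-12))*(-10)) = -4644*(580 + ((-3)²*(-12))*(-10)) = -4644*(580 + (9*(-12))*(-10)) = -4644*(580 - 108*(-10)) = -4644*(580 + 1080) = -4644*1660 = -7709040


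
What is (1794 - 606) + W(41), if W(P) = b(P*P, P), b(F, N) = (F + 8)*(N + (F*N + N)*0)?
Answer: 70437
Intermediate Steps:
b(F, N) = N*(8 + F) (b(F, N) = (8 + F)*(N + (N + F*N)*0) = (8 + F)*(N + 0) = (8 + F)*N = N*(8 + F))
W(P) = P*(8 + P²) (W(P) = P*(8 + P*P) = P*(8 + P²))
(1794 - 606) + W(41) = (1794 - 606) + 41*(8 + 41²) = 1188 + 41*(8 + 1681) = 1188 + 41*1689 = 1188 + 69249 = 70437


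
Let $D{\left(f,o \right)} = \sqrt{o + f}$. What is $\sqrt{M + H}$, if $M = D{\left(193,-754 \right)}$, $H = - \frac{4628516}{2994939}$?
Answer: $\frac{\sqrt{-1540235897836 + 996628845969 i \sqrt{561}}}{998313} \approx 3.3309 + 3.5554 i$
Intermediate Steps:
$H = - \frac{4628516}{2994939}$ ($H = \left(-4628516\right) \frac{1}{2994939} = - \frac{4628516}{2994939} \approx -1.5454$)
$D{\left(f,o \right)} = \sqrt{f + o}$
$M = i \sqrt{561}$ ($M = \sqrt{193 - 754} = \sqrt{-561} = i \sqrt{561} \approx 23.685 i$)
$\sqrt{M + H} = \sqrt{i \sqrt{561} - \frac{4628516}{2994939}} = \sqrt{- \frac{4628516}{2994939} + i \sqrt{561}}$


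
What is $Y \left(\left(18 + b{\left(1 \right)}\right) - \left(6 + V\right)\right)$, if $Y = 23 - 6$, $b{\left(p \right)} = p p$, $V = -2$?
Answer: $255$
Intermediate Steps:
$b{\left(p \right)} = p^{2}$
$Y = 17$ ($Y = 23 - 6 = 17$)
$Y \left(\left(18 + b{\left(1 \right)}\right) - \left(6 + V\right)\right) = 17 \left(\left(18 + 1^{2}\right) - 4\right) = 17 \left(\left(18 + 1\right) + \left(-6 + 2\right)\right) = 17 \left(19 - 4\right) = 17 \cdot 15 = 255$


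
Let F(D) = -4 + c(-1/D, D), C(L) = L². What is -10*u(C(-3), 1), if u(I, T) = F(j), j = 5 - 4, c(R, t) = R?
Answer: 50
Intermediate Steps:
j = 1
F(D) = -4 - 1/D
u(I, T) = -5 (u(I, T) = -4 - 1/1 = -4 - 1*1 = -4 - 1 = -5)
-10*u(C(-3), 1) = -10*(-5) = 50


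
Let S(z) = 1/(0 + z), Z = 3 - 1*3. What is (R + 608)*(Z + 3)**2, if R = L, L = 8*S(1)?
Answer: 5544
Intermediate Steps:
Z = 0 (Z = 3 - 3 = 0)
S(z) = 1/z
L = 8 (L = 8/1 = 8*1 = 8)
R = 8
(R + 608)*(Z + 3)**2 = (8 + 608)*(0 + 3)**2 = 616*3**2 = 616*9 = 5544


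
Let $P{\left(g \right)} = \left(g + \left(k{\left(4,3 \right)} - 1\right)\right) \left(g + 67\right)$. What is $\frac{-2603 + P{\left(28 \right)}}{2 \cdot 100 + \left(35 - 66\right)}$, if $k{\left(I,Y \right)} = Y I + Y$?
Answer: $\frac{1387}{169} \approx 8.2071$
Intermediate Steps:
$k{\left(I,Y \right)} = Y + I Y$ ($k{\left(I,Y \right)} = I Y + Y = Y + I Y$)
$P{\left(g \right)} = \left(14 + g\right) \left(67 + g\right)$ ($P{\left(g \right)} = \left(g - \left(1 - 3 \left(1 + 4\right)\right)\right) \left(g + 67\right) = \left(g + \left(3 \cdot 5 - 1\right)\right) \left(67 + g\right) = \left(g + \left(15 - 1\right)\right) \left(67 + g\right) = \left(g + 14\right) \left(67 + g\right) = \left(14 + g\right) \left(67 + g\right)$)
$\frac{-2603 + P{\left(28 \right)}}{2 \cdot 100 + \left(35 - 66\right)} = \frac{-2603 + \left(938 + 28^{2} + 81 \cdot 28\right)}{2 \cdot 100 + \left(35 - 66\right)} = \frac{-2603 + \left(938 + 784 + 2268\right)}{200 + \left(35 - 66\right)} = \frac{-2603 + 3990}{200 - 31} = \frac{1387}{169}$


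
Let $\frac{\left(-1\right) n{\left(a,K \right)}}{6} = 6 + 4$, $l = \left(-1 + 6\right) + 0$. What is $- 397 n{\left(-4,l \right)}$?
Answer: $23820$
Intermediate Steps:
$l = 5$ ($l = 5 + 0 = 5$)
$n{\left(a,K \right)} = -60$ ($n{\left(a,K \right)} = - 6 \left(6 + 4\right) = \left(-6\right) 10 = -60$)
$- 397 n{\left(-4,l \right)} = \left(-397\right) \left(-60\right) = 23820$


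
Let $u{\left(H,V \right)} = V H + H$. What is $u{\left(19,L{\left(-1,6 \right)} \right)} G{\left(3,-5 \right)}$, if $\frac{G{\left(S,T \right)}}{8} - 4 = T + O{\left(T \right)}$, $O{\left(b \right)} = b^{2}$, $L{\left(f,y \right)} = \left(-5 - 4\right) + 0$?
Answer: $-29184$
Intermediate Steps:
$L{\left(f,y \right)} = -9$ ($L{\left(f,y \right)} = -9 + 0 = -9$)
$u{\left(H,V \right)} = H + H V$ ($u{\left(H,V \right)} = H V + H = H + H V$)
$G{\left(S,T \right)} = 32 + 8 T + 8 T^{2}$ ($G{\left(S,T \right)} = 32 + 8 \left(T + T^{2}\right) = 32 + \left(8 T + 8 T^{2}\right) = 32 + 8 T + 8 T^{2}$)
$u{\left(19,L{\left(-1,6 \right)} \right)} G{\left(3,-5 \right)} = 19 \left(1 - 9\right) \left(32 + 8 \left(-5\right) + 8 \left(-5\right)^{2}\right) = 19 \left(-8\right) \left(32 - 40 + 8 \cdot 25\right) = - 152 \left(32 - 40 + 200\right) = \left(-152\right) 192 = -29184$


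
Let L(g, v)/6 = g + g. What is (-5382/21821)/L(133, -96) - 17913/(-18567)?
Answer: 34652437273/35923344954 ≈ 0.96462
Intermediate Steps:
L(g, v) = 12*g (L(g, v) = 6*(g + g) = 6*(2*g) = 12*g)
(-5382/21821)/L(133, -96) - 17913/(-18567) = (-5382/21821)/((12*133)) - 17913/(-18567) = -5382*1/21821/1596 - 17913*(-1/18567) = -5382/21821*1/1596 + 5971/6189 = -897/5804386 + 5971/6189 = 34652437273/35923344954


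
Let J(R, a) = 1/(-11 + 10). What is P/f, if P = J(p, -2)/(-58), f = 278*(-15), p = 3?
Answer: -1/241860 ≈ -4.1346e-6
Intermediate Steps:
f = -4170
J(R, a) = -1 (J(R, a) = 1/(-1) = -1)
P = 1/58 (P = -1/(-58) = -1*(-1/58) = 1/58 ≈ 0.017241)
P/f = (1/58)/(-4170) = (1/58)*(-1/4170) = -1/241860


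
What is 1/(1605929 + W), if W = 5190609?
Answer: 1/6796538 ≈ 1.4713e-7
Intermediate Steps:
1/(1605929 + W) = 1/(1605929 + 5190609) = 1/6796538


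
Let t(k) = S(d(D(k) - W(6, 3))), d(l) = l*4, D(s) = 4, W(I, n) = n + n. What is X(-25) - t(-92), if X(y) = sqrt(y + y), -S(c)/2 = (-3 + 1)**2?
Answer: 8 + 5*I*sqrt(2) ≈ 8.0 + 7.0711*I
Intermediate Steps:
W(I, n) = 2*n
d(l) = 4*l
S(c) = -8 (S(c) = -2*(-3 + 1)**2 = -2*(-2)**2 = -2*4 = -8)
X(y) = sqrt(2)*sqrt(y) (X(y) = sqrt(2*y) = sqrt(2)*sqrt(y))
t(k) = -8
X(-25) - t(-92) = sqrt(2)*sqrt(-25) - 1*(-8) = sqrt(2)*(5*I) + 8 = 5*I*sqrt(2) + 8 = 8 + 5*I*sqrt(2)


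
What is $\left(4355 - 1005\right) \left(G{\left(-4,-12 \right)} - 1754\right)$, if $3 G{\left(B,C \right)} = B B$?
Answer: $- \frac{17574100}{3} \approx -5.858 \cdot 10^{6}$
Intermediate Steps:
$G{\left(B,C \right)} = \frac{B^{2}}{3}$ ($G{\left(B,C \right)} = \frac{B B}{3} = \frac{B^{2}}{3}$)
$\left(4355 - 1005\right) \left(G{\left(-4,-12 \right)} - 1754\right) = \left(4355 - 1005\right) \left(\frac{\left(-4\right)^{2}}{3} - 1754\right) = 3350 \left(\frac{1}{3} \cdot 16 - 1754\right) = 3350 \left(\frac{16}{3} - 1754\right) = 3350 \left(- \frac{5246}{3}\right) = - \frac{17574100}{3}$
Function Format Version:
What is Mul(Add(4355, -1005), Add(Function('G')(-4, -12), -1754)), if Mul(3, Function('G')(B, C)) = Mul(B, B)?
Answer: Rational(-17574100, 3) ≈ -5.8580e+6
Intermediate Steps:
Function('G')(B, C) = Mul(Rational(1, 3), Pow(B, 2)) (Function('G')(B, C) = Mul(Rational(1, 3), Mul(B, B)) = Mul(Rational(1, 3), Pow(B, 2)))
Mul(Add(4355, -1005), Add(Function('G')(-4, -12), -1754)) = Mul(Add(4355, -1005), Add(Mul(Rational(1, 3), Pow(-4, 2)), -1754)) = Mul(3350, Add(Mul(Rational(1, 3), 16), -1754)) = Mul(3350, Add(Rational(16, 3), -1754)) = Mul(3350, Rational(-5246, 3)) = Rational(-17574100, 3)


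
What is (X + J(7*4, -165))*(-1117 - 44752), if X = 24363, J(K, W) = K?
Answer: -1118790779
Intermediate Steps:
(X + J(7*4, -165))*(-1117 - 44752) = (24363 + 7*4)*(-1117 - 44752) = (24363 + 28)*(-45869) = 24391*(-45869) = -1118790779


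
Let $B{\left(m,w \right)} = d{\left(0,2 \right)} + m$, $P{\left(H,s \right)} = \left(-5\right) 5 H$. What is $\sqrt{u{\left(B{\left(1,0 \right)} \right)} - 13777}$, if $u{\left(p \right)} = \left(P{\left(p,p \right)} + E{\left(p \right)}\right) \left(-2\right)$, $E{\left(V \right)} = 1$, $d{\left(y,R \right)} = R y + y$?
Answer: $i \sqrt{13729} \approx 117.17 i$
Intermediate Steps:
$P{\left(H,s \right)} = - 25 H$
$d{\left(y,R \right)} = y + R y$
$B{\left(m,w \right)} = m$ ($B{\left(m,w \right)} = 0 \left(1 + 2\right) + m = 0 \cdot 3 + m = 0 + m = m$)
$u{\left(p \right)} = -2 + 50 p$ ($u{\left(p \right)} = \left(- 25 p + 1\right) \left(-2\right) = \left(1 - 25 p\right) \left(-2\right) = -2 + 50 p$)
$\sqrt{u{\left(B{\left(1,0 \right)} \right)} - 13777} = \sqrt{\left(-2 + 50 \cdot 1\right) - 13777} = \sqrt{\left(-2 + 50\right) - 13777} = \sqrt{48 - 13777} = \sqrt{-13729} = i \sqrt{13729}$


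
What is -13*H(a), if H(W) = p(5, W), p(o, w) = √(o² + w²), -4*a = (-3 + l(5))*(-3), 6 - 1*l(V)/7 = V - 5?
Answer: -13*√14089/4 ≈ -385.77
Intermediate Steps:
l(V) = 77 - 7*V (l(V) = 42 - 7*(V - 5) = 42 - 7*(-5 + V) = 42 + (35 - 7*V) = 77 - 7*V)
a = 117/4 (a = -(-3 + (77 - 7*5))*(-3)/4 = -(-3 + (77 - 35))*(-3)/4 = -(-3 + 42)*(-3)/4 = -39*(-3)/4 = -¼*(-117) = 117/4 ≈ 29.250)
H(W) = √(25 + W²) (H(W) = √(5² + W²) = √(25 + W²))
-13*H(a) = -13*√(25 + (117/4)²) = -13*√(25 + 13689/16) = -13*√14089/4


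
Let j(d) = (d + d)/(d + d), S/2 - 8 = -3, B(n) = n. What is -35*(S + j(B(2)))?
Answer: -385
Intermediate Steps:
S = 10 (S = 16 + 2*(-3) = 16 - 6 = 10)
j(d) = 1 (j(d) = (2*d)/((2*d)) = (2*d)*(1/(2*d)) = 1)
-35*(S + j(B(2))) = -35*(10 + 1) = -35*11 = -385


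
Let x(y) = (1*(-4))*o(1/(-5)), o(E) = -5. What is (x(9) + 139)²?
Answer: 25281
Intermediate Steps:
x(y) = 20 (x(y) = (1*(-4))*(-5) = -4*(-5) = 20)
(x(9) + 139)² = (20 + 139)² = 159² = 25281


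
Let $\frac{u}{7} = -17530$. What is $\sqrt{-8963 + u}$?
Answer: $i \sqrt{131673} \approx 362.87 i$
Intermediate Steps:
$u = -122710$ ($u = 7 \left(-17530\right) = -122710$)
$\sqrt{-8963 + u} = \sqrt{-8963 - 122710} = \sqrt{-131673} = i \sqrt{131673}$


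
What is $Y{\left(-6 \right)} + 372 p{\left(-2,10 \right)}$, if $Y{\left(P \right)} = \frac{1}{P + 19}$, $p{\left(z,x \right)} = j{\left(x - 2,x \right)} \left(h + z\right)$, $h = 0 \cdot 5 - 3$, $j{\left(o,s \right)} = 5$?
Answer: $- \frac{120899}{13} \approx -9299.9$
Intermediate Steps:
$h = -3$ ($h = 0 - 3 = -3$)
$p{\left(z,x \right)} = -15 + 5 z$ ($p{\left(z,x \right)} = 5 \left(-3 + z\right) = -15 + 5 z$)
$Y{\left(P \right)} = \frac{1}{19 + P}$
$Y{\left(-6 \right)} + 372 p{\left(-2,10 \right)} = \frac{1}{19 - 6} + 372 \left(-15 + 5 \left(-2\right)\right) = \frac{1}{13} + 372 \left(-15 - 10\right) = \frac{1}{13} + 372 \left(-25\right) = \frac{1}{13} - 9300 = - \frac{120899}{13}$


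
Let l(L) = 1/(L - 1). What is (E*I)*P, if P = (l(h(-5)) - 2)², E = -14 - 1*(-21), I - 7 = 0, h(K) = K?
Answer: 8281/36 ≈ 230.03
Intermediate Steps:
I = 7 (I = 7 + 0 = 7)
E = 7 (E = -14 + 21 = 7)
l(L) = 1/(-1 + L)
P = 169/36 (P = (1/(-1 - 5) - 2)² = (1/(-6) - 2)² = (-⅙ - 2)² = (-13/6)² = 169/36 ≈ 4.6944)
(E*I)*P = (7*7)*(169/36) = 49*(169/36) = 8281/36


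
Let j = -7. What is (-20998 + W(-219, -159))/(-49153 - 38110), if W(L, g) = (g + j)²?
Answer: -6558/87263 ≈ -0.075152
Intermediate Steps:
W(L, g) = (-7 + g)² (W(L, g) = (g - 7)² = (-7 + g)²)
(-20998 + W(-219, -159))/(-49153 - 38110) = (-20998 + (-7 - 159)²)/(-49153 - 38110) = (-20998 + (-166)²)/(-87263) = (-20998 + 27556)*(-1/87263) = 6558*(-1/87263) = -6558/87263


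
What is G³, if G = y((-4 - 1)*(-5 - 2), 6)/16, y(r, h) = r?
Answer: 42875/4096 ≈ 10.468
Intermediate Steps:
G = 35/16 (G = ((-4 - 1)*(-5 - 2))/16 = -5*(-7)*(1/16) = 35*(1/16) = 35/16 ≈ 2.1875)
G³ = (35/16)³ = 42875/4096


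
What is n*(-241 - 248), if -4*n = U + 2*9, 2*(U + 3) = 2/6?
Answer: 14833/8 ≈ 1854.1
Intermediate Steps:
U = -17/6 (U = -3 + (2/6)/2 = -3 + (2*(⅙))/2 = -3 + (½)*(⅓) = -3 + ⅙ = -17/6 ≈ -2.8333)
n = -91/24 (n = -(-17/6 + 2*9)/4 = -(-17/6 + 18)/4 = -¼*91/6 = -91/24 ≈ -3.7917)
n*(-241 - 248) = -91*(-241 - 248)/24 = -91/24*(-489) = 14833/8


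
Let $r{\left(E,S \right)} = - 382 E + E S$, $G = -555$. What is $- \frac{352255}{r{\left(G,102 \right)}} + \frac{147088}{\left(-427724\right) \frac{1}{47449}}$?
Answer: $- \frac{54235750434121}{3323415480} \approx -16319.0$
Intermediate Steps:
$- \frac{352255}{r{\left(G,102 \right)}} + \frac{147088}{\left(-427724\right) \frac{1}{47449}} = - \frac{352255}{\left(-555\right) \left(-382 + 102\right)} + \frac{147088}{\left(-427724\right) \frac{1}{47449}} = - \frac{352255}{\left(-555\right) \left(-280\right)} + \frac{147088}{\left(-427724\right) \frac{1}{47449}} = - \frac{352255}{155400} + \frac{147088}{- \frac{427724}{47449}} = \left(-352255\right) \frac{1}{155400} + 147088 \left(- \frac{47449}{427724}\right) = - \frac{70451}{31080} - \frac{1744794628}{106931} = - \frac{54235750434121}{3323415480}$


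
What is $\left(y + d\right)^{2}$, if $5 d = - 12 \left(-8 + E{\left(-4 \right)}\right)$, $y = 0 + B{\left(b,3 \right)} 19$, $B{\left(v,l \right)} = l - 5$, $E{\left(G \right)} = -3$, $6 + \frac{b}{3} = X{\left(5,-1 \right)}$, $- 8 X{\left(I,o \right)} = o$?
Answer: $\frac{3364}{25} \approx 134.56$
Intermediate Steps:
$X{\left(I,o \right)} = - \frac{o}{8}$
$b = - \frac{141}{8}$ ($b = -18 + 3 \left(\left(- \frac{1}{8}\right) \left(-1\right)\right) = -18 + 3 \cdot \frac{1}{8} = -18 + \frac{3}{8} = - \frac{141}{8} \approx -17.625$)
$B{\left(v,l \right)} = -5 + l$ ($B{\left(v,l \right)} = l - 5 = -5 + l$)
$y = -38$ ($y = 0 + \left(-5 + 3\right) 19 = 0 - 38 = -38$)
$d = \frac{132}{5}$ ($d = \frac{\left(-12\right) \left(-8 - 3\right)}{5} = \frac{\left(-12\right) \left(-11\right)}{5} = \frac{1}{5} \cdot 132 = \frac{132}{5} \approx 26.4$)
$\left(y + d\right)^{2} = \left(-38 + \frac{132}{5}\right)^{2} = \left(- \frac{58}{5}\right)^{2} = \frac{3364}{25}$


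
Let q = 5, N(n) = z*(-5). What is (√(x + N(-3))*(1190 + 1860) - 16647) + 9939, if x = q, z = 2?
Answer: -6708 + 3050*I*√5 ≈ -6708.0 + 6820.0*I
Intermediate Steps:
N(n) = -10 (N(n) = 2*(-5) = -10)
x = 5
(√(x + N(-3))*(1190 + 1860) - 16647) + 9939 = (√(5 - 10)*(1190 + 1860) - 16647) + 9939 = (√(-5)*3050 - 16647) + 9939 = ((I*√5)*3050 - 16647) + 9939 = (3050*I*√5 - 16647) + 9939 = (-16647 + 3050*I*√5) + 9939 = -6708 + 3050*I*√5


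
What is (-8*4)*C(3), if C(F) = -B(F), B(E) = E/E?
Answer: 32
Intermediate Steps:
B(E) = 1
C(F) = -1 (C(F) = -1*1 = -1)
(-8*4)*C(3) = -8*4*(-1) = -32*(-1) = 32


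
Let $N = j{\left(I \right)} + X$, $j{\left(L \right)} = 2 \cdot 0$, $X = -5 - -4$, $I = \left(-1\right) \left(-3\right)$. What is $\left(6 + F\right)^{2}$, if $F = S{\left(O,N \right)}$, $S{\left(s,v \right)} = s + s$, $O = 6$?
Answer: $324$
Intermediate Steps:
$I = 3$
$X = -1$ ($X = -5 + 4 = -1$)
$j{\left(L \right)} = 0$
$N = -1$ ($N = 0 - 1 = -1$)
$S{\left(s,v \right)} = 2 s$
$F = 12$ ($F = 2 \cdot 6 = 12$)
$\left(6 + F\right)^{2} = \left(6 + 12\right)^{2} = 18^{2} = 324$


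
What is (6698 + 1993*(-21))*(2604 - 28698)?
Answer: 917334570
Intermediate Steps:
(6698 + 1993*(-21))*(2604 - 28698) = (6698 - 41853)*(-26094) = -35155*(-26094) = 917334570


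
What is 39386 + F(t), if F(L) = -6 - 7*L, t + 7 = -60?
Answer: 39849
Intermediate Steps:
t = -67 (t = -7 - 60 = -67)
39386 + F(t) = 39386 + (-6 - 7*(-67)) = 39386 + (-6 + 469) = 39386 + 463 = 39849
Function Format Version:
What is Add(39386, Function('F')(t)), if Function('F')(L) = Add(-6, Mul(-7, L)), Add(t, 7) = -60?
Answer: 39849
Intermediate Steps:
t = -67 (t = Add(-7, -60) = -67)
Add(39386, Function('F')(t)) = Add(39386, Add(-6, Mul(-7, -67))) = Add(39386, Add(-6, 469)) = Add(39386, 463) = 39849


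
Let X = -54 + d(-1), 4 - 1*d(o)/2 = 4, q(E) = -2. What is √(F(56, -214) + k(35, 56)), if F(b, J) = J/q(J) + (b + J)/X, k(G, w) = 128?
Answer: 2*√4818/9 ≈ 15.425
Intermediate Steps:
d(o) = 0 (d(o) = 8 - 2*4 = 8 - 8 = 0)
X = -54 (X = -54 + 0 = -54)
F(b, J) = -14*J/27 - b/54 (F(b, J) = J/(-2) + (b + J)/(-54) = J*(-½) + (J + b)*(-1/54) = -J/2 + (-J/54 - b/54) = -14*J/27 - b/54)
√(F(56, -214) + k(35, 56)) = √((-14/27*(-214) - 1/54*56) + 128) = √((2996/27 - 28/27) + 128) = √(2968/27 + 128) = √(6424/27) = 2*√4818/9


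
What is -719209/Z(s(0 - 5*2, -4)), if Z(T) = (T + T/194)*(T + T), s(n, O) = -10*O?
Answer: -69763273/312000 ≈ -223.60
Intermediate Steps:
Z(T) = 195*T**2/97 (Z(T) = (T + T*(1/194))*(2*T) = (T + T/194)*(2*T) = (195*T/194)*(2*T) = 195*T**2/97)
-719209/Z(s(0 - 5*2, -4)) = -719209/(195*(-10*(-4))**2/97) = -719209/((195/97)*40**2) = -719209/((195/97)*1600) = -719209/312000/97 = -719209*97/312000 = -69763273/312000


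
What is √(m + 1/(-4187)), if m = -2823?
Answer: I*√49489929674/4187 ≈ 53.132*I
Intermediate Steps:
√(m + 1/(-4187)) = √(-2823 + 1/(-4187)) = √(-2823 - 1/4187) = √(-11819902/4187) = I*√49489929674/4187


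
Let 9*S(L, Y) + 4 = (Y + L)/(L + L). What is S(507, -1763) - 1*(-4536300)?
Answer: 20699134244/4563 ≈ 4.5363e+6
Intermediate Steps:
S(L, Y) = -4/9 + (L + Y)/(18*L) (S(L, Y) = -4/9 + ((Y + L)/(L + L))/9 = -4/9 + ((L + Y)/((2*L)))/9 = -4/9 + ((L + Y)*(1/(2*L)))/9 = -4/9 + ((L + Y)/(2*L))/9 = -4/9 + (L + Y)/(18*L))
S(507, -1763) - 1*(-4536300) = (1/18)*(-1763 - 7*507)/507 - 1*(-4536300) = (1/18)*(1/507)*(-1763 - 3549) + 4536300 = (1/18)*(1/507)*(-5312) + 4536300 = -2656/4563 + 4536300 = 20699134244/4563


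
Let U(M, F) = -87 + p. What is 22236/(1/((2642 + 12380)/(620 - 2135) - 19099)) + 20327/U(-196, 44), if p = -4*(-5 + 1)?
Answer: -15235009348899/35855 ≈ -4.2491e+8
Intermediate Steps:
p = 16 (p = -4*(-4) = 16)
U(M, F) = -71 (U(M, F) = -87 + 16 = -71)
22236/(1/((2642 + 12380)/(620 - 2135) - 19099)) + 20327/U(-196, 44) = 22236/(1/((2642 + 12380)/(620 - 2135) - 19099)) + 20327/(-71) = 22236/(1/(15022/(-1515) - 19099)) + 20327*(-1/71) = 22236/(1/(15022*(-1/1515) - 19099)) - 20327/71 = 22236/(1/(-15022/1515 - 19099)) - 20327/71 = 22236/(1/(-28950007/1515)) - 20327/71 = 22236/(-1515/28950007) - 20327/71 = 22236*(-28950007/1515) - 20327/71 = -214577451884/505 - 20327/71 = -15235009348899/35855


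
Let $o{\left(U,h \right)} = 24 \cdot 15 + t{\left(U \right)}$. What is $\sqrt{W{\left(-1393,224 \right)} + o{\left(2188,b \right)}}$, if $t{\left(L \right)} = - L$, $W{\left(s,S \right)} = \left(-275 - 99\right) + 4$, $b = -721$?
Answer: $i \sqrt{2198} \approx 46.883 i$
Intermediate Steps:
$W{\left(s,S \right)} = -370$ ($W{\left(s,S \right)} = -374 + 4 = -370$)
$o{\left(U,h \right)} = 360 - U$ ($o{\left(U,h \right)} = 24 \cdot 15 - U = 360 - U$)
$\sqrt{W{\left(-1393,224 \right)} + o{\left(2188,b \right)}} = \sqrt{-370 + \left(360 - 2188\right)} = \sqrt{-370 - 1828} = \sqrt{-2198} = i \sqrt{2198}$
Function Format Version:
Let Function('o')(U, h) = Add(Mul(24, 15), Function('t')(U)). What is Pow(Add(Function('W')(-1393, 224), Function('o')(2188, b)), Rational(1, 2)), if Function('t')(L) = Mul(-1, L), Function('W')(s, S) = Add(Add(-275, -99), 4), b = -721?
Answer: Mul(I, Pow(2198, Rational(1, 2))) ≈ Mul(46.883, I)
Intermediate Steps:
Function('W')(s, S) = -370 (Function('W')(s, S) = Add(-374, 4) = -370)
Function('o')(U, h) = Add(360, Mul(-1, U)) (Function('o')(U, h) = Add(Mul(24, 15), Mul(-1, U)) = Add(360, Mul(-1, U)))
Pow(Add(Function('W')(-1393, 224), Function('o')(2188, b)), Rational(1, 2)) = Pow(Add(-370, Add(360, Mul(-1, 2188))), Rational(1, 2)) = Pow(Add(-370, Add(360, -2188)), Rational(1, 2)) = Pow(Add(-370, -1828), Rational(1, 2)) = Pow(-2198, Rational(1, 2)) = Mul(I, Pow(2198, Rational(1, 2)))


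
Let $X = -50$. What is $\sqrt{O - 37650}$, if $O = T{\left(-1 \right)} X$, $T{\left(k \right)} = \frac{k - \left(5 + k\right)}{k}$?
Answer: $10 i \sqrt{379} \approx 194.68 i$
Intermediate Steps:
$T{\left(k \right)} = - \frac{5}{k}$
$O = -250$ ($O = - \frac{5}{-1} \left(-50\right) = \left(-5\right) \left(-1\right) \left(-50\right) = 5 \left(-50\right) = -250$)
$\sqrt{O - 37650} = \sqrt{-250 - 37650} = \sqrt{-37900} = 10 i \sqrt{379}$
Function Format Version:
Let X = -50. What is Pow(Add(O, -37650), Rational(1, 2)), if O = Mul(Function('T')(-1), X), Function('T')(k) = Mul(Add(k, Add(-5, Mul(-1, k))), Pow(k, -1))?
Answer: Mul(10, I, Pow(379, Rational(1, 2))) ≈ Mul(194.68, I)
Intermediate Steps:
Function('T')(k) = Mul(-5, Pow(k, -1))
O = -250 (O = Mul(Mul(-5, Pow(-1, -1)), -50) = Mul(Mul(-5, -1), -50) = Mul(5, -50) = -250)
Pow(Add(O, -37650), Rational(1, 2)) = Pow(Add(-250, -37650), Rational(1, 2)) = Pow(-37900, Rational(1, 2)) = Mul(10, I, Pow(379, Rational(1, 2)))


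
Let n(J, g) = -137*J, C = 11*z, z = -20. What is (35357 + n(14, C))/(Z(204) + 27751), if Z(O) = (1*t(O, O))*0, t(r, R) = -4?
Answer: 33439/27751 ≈ 1.2050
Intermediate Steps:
C = -220 (C = 11*(-20) = -220)
Z(O) = 0 (Z(O) = (1*(-4))*0 = -4*0 = 0)
(35357 + n(14, C))/(Z(204) + 27751) = (35357 - 137*14)/(0 + 27751) = (35357 - 1918)/27751 = 33439*(1/27751) = 33439/27751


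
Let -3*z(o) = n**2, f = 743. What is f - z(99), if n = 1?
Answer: 2230/3 ≈ 743.33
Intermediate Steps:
z(o) = -1/3 (z(o) = -1/3*1**2 = -1/3*1 = -1/3)
f - z(99) = 743 - 1*(-1/3) = 743 + 1/3 = 2230/3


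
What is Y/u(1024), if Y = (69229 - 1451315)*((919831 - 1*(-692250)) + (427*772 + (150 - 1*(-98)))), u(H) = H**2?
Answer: -1341986847839/524288 ≈ -2.5596e+6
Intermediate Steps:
Y = -2683973695678 (Y = -1382086*((919831 + 692250) + (329644 + (150 + 98))) = -1382086*(1612081 + (329644 + 248)) = -1382086*(1612081 + 329892) = -1382086*1941973 = -2683973695678)
Y/u(1024) = -2683973695678/(1024**2) = -2683973695678/1048576 = -2683973695678*1/1048576 = -1341986847839/524288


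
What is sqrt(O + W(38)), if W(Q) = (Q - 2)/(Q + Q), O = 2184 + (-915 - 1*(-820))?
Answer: 10*sqrt(7543)/19 ≈ 45.711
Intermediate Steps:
O = 2089 (O = 2184 + (-915 + 820) = 2184 - 95 = 2089)
W(Q) = (-2 + Q)/(2*Q) (W(Q) = (-2 + Q)/((2*Q)) = (-2 + Q)*(1/(2*Q)) = (-2 + Q)/(2*Q))
sqrt(O + W(38)) = sqrt(2089 + (1/2)*(-2 + 38)/38) = sqrt(2089 + (1/2)*(1/38)*36) = sqrt(2089 + 9/19) = sqrt(39700/19) = 10*sqrt(7543)/19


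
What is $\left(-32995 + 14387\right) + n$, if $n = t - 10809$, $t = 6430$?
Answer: $-22987$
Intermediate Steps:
$n = -4379$ ($n = 6430 - 10809 = -4379$)
$\left(-32995 + 14387\right) + n = \left(-32995 + 14387\right) - 4379 = -18608 - 4379 = -22987$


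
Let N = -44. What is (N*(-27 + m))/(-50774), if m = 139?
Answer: 2464/25387 ≈ 0.097058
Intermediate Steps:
(N*(-27 + m))/(-50774) = -44*(-27 + 139)/(-50774) = -44*112*(-1/50774) = -4928*(-1/50774) = 2464/25387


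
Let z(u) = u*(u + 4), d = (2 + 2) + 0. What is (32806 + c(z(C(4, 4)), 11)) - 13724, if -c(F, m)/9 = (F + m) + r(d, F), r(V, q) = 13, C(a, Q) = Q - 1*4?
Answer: 18866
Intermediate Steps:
C(a, Q) = -4 + Q (C(a, Q) = Q - 4 = -4 + Q)
d = 4 (d = 4 + 0 = 4)
z(u) = u*(4 + u)
c(F, m) = -117 - 9*F - 9*m (c(F, m) = -9*((F + m) + 13) = -9*(13 + F + m) = -117 - 9*F - 9*m)
(32806 + c(z(C(4, 4)), 11)) - 13724 = (32806 + (-117 - 9*(-4 + 4)*(4 + (-4 + 4)) - 9*11)) - 13724 = (32806 + (-117 - 0*(4 + 0) - 99)) - 13724 = (32806 + (-117 - 0*4 - 99)) - 13724 = (32806 + (-117 - 9*0 - 99)) - 13724 = (32806 + (-117 + 0 - 99)) - 13724 = (32806 - 216) - 13724 = 32590 - 13724 = 18866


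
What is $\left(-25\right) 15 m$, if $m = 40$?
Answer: $-15000$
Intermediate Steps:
$\left(-25\right) 15 m = \left(-25\right) 15 \cdot 40 = \left(-375\right) 40 = -15000$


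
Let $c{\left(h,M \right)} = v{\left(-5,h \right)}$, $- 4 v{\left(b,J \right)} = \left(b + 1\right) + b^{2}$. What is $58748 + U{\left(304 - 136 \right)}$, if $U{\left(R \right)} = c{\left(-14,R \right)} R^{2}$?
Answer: $-89428$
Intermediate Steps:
$v{\left(b,J \right)} = - \frac{1}{4} - \frac{b}{4} - \frac{b^{2}}{4}$ ($v{\left(b,J \right)} = - \frac{\left(b + 1\right) + b^{2}}{4} = - \frac{\left(1 + b\right) + b^{2}}{4} = - \frac{1 + b + b^{2}}{4} = - \frac{1}{4} - \frac{b}{4} - \frac{b^{2}}{4}$)
$c{\left(h,M \right)} = - \frac{21}{4}$ ($c{\left(h,M \right)} = - \frac{1}{4} - - \frac{5}{4} - \frac{\left(-5\right)^{2}}{4} = - \frac{1}{4} + \frac{5}{4} - \frac{25}{4} = - \frac{21}{4}$)
$U{\left(R \right)} = - \frac{21 R^{2}}{4}$
$58748 + U{\left(304 - 136 \right)} = 58748 - \frac{21 \left(304 - 136\right)^{2}}{4} = 58748 - \frac{21 \cdot 168^{2}}{4} = 58748 - 148176 = -89428$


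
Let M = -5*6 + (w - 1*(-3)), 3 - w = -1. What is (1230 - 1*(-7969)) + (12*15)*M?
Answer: 5059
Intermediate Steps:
w = 4 (w = 3 - 1*(-1) = 3 + 1 = 4)
M = -23 (M = -5*6 + (4 - 1*(-3)) = -30 + (4 + 3) = -30 + 7 = -23)
(1230 - 1*(-7969)) + (12*15)*M = (1230 - 1*(-7969)) + (12*15)*(-23) = (1230 + 7969) + 180*(-23) = 9199 - 4140 = 5059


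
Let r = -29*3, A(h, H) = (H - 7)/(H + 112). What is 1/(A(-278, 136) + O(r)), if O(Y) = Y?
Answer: -248/21447 ≈ -0.011563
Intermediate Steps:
A(h, H) = (-7 + H)/(112 + H)
r = -87
1/(A(-278, 136) + O(r)) = 1/((-7 + 136)/(112 + 136) - 87) = 1/(129/248 - 87) = 1/(-21447/248) = -248/21447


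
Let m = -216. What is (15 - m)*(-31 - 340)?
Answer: -85701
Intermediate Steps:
(15 - m)*(-31 - 340) = (15 - 1*(-216))*(-31 - 340) = (15 + 216)*(-371) = 231*(-371) = -85701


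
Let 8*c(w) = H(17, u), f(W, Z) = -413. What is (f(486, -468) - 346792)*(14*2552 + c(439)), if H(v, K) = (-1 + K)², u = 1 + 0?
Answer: -12404940240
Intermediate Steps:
u = 1
c(w) = 0 (c(w) = (-1 + 1)²/8 = (⅛)*0² = (⅛)*0 = 0)
(f(486, -468) - 346792)*(14*2552 + c(439)) = (-413 - 346792)*(14*2552 + 0) = -347205*(35728 + 0) = -347205*35728 = -12404940240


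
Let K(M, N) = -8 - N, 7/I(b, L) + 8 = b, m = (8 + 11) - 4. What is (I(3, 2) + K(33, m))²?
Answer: 14884/25 ≈ 595.36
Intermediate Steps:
m = 15 (m = 19 - 4 = 15)
I(b, L) = 7/(-8 + b)
(I(3, 2) + K(33, m))² = (7/(-8 + 3) + (-8 - 1*15))² = (7/(-5) + (-8 - 15))² = (7*(-⅕) - 23)² = (-7/5 - 23)² = (-122/5)² = 14884/25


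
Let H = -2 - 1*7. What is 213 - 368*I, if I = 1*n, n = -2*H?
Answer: -6411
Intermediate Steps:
H = -9 (H = -2 - 7 = -9)
n = 18 (n = -2*(-9) = 18)
I = 18 (I = 1*18 = 18)
213 - 368*I = 213 - 368*18 = 213 - 6624 = -6411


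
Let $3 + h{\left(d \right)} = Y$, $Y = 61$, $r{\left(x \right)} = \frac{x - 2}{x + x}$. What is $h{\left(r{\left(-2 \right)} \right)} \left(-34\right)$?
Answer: $-1972$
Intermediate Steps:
$r{\left(x \right)} = \frac{-2 + x}{2 x}$
$h{\left(d \right)} = 58$ ($h{\left(d \right)} = -3 + 61 = 58$)
$h{\left(r{\left(-2 \right)} \right)} \left(-34\right) = 58 \left(-34\right) = -1972$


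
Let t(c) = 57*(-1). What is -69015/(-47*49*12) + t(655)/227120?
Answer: 1306092629/523057360 ≈ 2.4970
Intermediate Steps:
t(c) = -57
-69015/(-47*49*12) + t(655)/227120 = -69015/(-47*49*12) - 57/227120 = -69015/((-2303*12)) - 57*1/227120 = -69015/(-27636) - 57/227120 = -69015*(-1/27636) - 57/227120 = 23005/9212 - 57/227120 = 1306092629/523057360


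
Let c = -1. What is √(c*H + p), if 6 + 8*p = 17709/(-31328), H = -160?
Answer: √39056385577/15664 ≈ 12.617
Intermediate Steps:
p = -205677/250624 (p = -¾ + (17709/(-31328))/8 = -¾ + (17709*(-1/31328))/8 = -¾ + (⅛)*(-17709/31328) = -¾ - 17709/250624 = -205677/250624 ≈ -0.82066)
√(c*H + p) = √(-1*(-160) - 205677/250624) = √(160 - 205677/250624) = √(39894163/250624) = √39056385577/15664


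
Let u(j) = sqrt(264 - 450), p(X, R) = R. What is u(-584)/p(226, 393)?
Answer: I*sqrt(186)/393 ≈ 0.034703*I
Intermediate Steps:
u(j) = I*sqrt(186) (u(j) = sqrt(-186) = I*sqrt(186))
u(-584)/p(226, 393) = (I*sqrt(186))/393 = (I*sqrt(186))*(1/393) = I*sqrt(186)/393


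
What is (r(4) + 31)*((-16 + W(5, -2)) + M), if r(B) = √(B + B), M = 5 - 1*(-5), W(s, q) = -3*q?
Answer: 0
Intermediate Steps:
M = 10 (M = 5 + 5 = 10)
r(B) = √2*√B (r(B) = √(2*B) = √2*√B)
(r(4) + 31)*((-16 + W(5, -2)) + M) = (√2*√4 + 31)*((-16 - 3*(-2)) + 10) = (√2*2 + 31)*((-16 + 6) + 10) = (2*√2 + 31)*(-10 + 10) = (31 + 2*√2)*0 = 0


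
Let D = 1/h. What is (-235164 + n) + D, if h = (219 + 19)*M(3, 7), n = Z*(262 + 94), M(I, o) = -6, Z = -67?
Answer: -369874849/1428 ≈ -2.5902e+5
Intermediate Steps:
n = -23852 (n = -67*(262 + 94) = -67*356 = -23852)
h = -1428 (h = (219 + 19)*(-6) = 238*(-6) = -1428)
D = -1/1428 (D = 1/(-1428) = -1/1428 ≈ -0.00070028)
(-235164 + n) + D = (-235164 - 23852) - 1/1428 = -259016 - 1/1428 = -369874849/1428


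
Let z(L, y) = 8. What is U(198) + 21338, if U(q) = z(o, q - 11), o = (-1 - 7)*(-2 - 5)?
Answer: 21346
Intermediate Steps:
o = 56 (o = -8*(-7) = 56)
U(q) = 8
U(198) + 21338 = 8 + 21338 = 21346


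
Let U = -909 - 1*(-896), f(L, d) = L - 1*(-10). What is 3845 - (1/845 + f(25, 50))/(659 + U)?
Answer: 1049420287/272935 ≈ 3844.9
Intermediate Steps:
f(L, d) = 10 + L (f(L, d) = L + 10 = 10 + L)
U = -13 (U = -909 + 896 = -13)
3845 - (1/845 + f(25, 50))/(659 + U) = 3845 - (1/845 + (10 + 25))/(659 - 13) = 3845 - (1/845 + 35)/646 = 3845 - 29576/(845*646) = 3845 - 1*14788/272935 = 3845 - 14788/272935 = 1049420287/272935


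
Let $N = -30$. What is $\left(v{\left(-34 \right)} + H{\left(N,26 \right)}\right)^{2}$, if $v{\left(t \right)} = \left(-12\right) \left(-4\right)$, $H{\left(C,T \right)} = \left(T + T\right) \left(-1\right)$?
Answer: $16$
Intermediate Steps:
$H{\left(C,T \right)} = - 2 T$ ($H{\left(C,T \right)} = 2 T \left(-1\right) = - 2 T$)
$v{\left(t \right)} = 48$
$\left(v{\left(-34 \right)} + H{\left(N,26 \right)}\right)^{2} = \left(48 - 52\right)^{2} = \left(-4\right)^{2} = 16$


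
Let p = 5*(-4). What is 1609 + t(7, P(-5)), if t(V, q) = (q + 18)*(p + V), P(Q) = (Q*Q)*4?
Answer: 75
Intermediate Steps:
p = -20
P(Q) = 4*Q**2 (P(Q) = Q**2*4 = 4*Q**2)
t(V, q) = (-20 + V)*(18 + q) (t(V, q) = (q + 18)*(-20 + V) = (18 + q)*(-20 + V) = (-20 + V)*(18 + q))
1609 + t(7, P(-5)) = 1609 + (-360 - 80*(-5)**2 + 18*7 + 7*(4*(-5)**2)) = 1609 + (-360 - 80*25 + 126 + 7*(4*25)) = 1609 + (-360 - 20*100 + 126 + 7*100) = 1609 + (-360 - 2000 + 126 + 700) = 1609 - 1534 = 75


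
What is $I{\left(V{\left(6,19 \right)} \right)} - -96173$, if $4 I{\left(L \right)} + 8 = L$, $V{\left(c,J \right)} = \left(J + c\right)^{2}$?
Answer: $\frac{385309}{4} \approx 96327.0$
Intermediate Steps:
$I{\left(L \right)} = -2 + \frac{L}{4}$
$I{\left(V{\left(6,19 \right)} \right)} - -96173 = \left(-2 + \frac{\left(19 + 6\right)^{2}}{4}\right) - -96173 = \left(-2 + \frac{25^{2}}{4}\right) + 96173 = \left(-2 + \frac{1}{4} \cdot 625\right) + 96173 = \left(-2 + \frac{625}{4}\right) + 96173 = \frac{617}{4} + 96173 = \frac{385309}{4}$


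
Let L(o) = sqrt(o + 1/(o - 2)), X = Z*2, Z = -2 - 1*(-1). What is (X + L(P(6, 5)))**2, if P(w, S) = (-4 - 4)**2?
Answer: 4217/62 - 126*sqrt(62)/31 ≈ 36.012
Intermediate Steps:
P(w, S) = 64 (P(w, S) = (-8)**2 = 64)
Z = -1 (Z = -2 + 1 = -1)
X = -2 (X = -1*2 = -2)
L(o) = sqrt(o + 1/(-2 + o))
(X + L(P(6, 5)))**2 = (-2 + sqrt((1 + 64*(-2 + 64))/(-2 + 64)))**2 = (-2 + sqrt((1 + 64*62)/62))**2 = (-2 + sqrt((1 + 3968)/62))**2 = (-2 + sqrt((1/62)*3969))**2 = (-2 + sqrt(3969/62))**2 = (-2 + 63*sqrt(62)/62)**2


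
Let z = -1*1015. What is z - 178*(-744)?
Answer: 131417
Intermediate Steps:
z = -1015
z - 178*(-744) = -1015 - 178*(-744) = -1015 + 132432 = 131417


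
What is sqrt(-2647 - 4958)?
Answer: 39*I*sqrt(5) ≈ 87.207*I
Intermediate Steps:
sqrt(-2647 - 4958) = sqrt(-7605) = 39*I*sqrt(5)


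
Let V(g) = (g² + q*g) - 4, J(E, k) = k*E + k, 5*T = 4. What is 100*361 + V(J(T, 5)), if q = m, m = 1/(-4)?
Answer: 144699/4 ≈ 36175.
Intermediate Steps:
T = ⅘ (T = (⅕)*4 = ⅘ ≈ 0.80000)
m = -¼ ≈ -0.25000
q = -¼ ≈ -0.25000
J(E, k) = k + E*k (J(E, k) = E*k + k = k + E*k)
V(g) = -4 + g² - g/4 (V(g) = (g² - g/4) - 4 = -4 + g² - g/4)
100*361 + V(J(T, 5)) = 100*361 + (-4 + (5*(1 + ⅘))² - 5*(1 + ⅘)/4) = 36100 + (-4 + (5*(9/5))² - 5*9/(4*5)) = 36100 + (-4 + 9² - ¼*9) = 36100 + (-4 + 81 - 9/4) = 36100 + 299/4 = 144699/4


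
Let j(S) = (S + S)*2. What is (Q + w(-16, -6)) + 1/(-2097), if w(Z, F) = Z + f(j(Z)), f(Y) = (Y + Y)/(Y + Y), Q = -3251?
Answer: -6848803/2097 ≈ -3266.0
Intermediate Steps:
j(S) = 4*S (j(S) = (2*S)*2 = 4*S)
f(Y) = 1 (f(Y) = (2*Y)/((2*Y)) = (2*Y)*(1/(2*Y)) = 1)
w(Z, F) = 1 + Z (w(Z, F) = Z + 1 = 1 + Z)
(Q + w(-16, -6)) + 1/(-2097) = (-3251 + (1 - 16)) + 1/(-2097) = (-3251 - 15) - 1/2097 = -3266 - 1/2097 = -6848803/2097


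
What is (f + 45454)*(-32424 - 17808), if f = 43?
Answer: -2285405304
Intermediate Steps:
(f + 45454)*(-32424 - 17808) = (43 + 45454)*(-32424 - 17808) = 45497*(-50232) = -2285405304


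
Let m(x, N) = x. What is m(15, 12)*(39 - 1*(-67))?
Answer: 1590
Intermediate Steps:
m(15, 12)*(39 - 1*(-67)) = 15*(39 - 1*(-67)) = 15*(39 + 67) = 15*106 = 1590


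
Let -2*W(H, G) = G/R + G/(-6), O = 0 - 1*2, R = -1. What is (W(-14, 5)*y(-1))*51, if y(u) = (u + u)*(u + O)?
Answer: 1785/2 ≈ 892.50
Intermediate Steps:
O = -2 (O = 0 - 2 = -2)
W(H, G) = 7*G/12 (W(H, G) = -(G/(-1) + G/(-6))/2 = -(G*(-1) + G*(-1/6))/2 = -(-G - G/6)/2 = -(-7)*G/12 = 7*G/12)
y(u) = 2*u*(-2 + u) (y(u) = (u + u)*(u - 2) = (2*u)*(-2 + u) = 2*u*(-2 + u))
(W(-14, 5)*y(-1))*51 = (((7/12)*5)*(2*(-1)*(-2 - 1)))*51 = (35*(2*(-1)*(-3))/12)*51 = ((35/12)*6)*51 = (35/2)*51 = 1785/2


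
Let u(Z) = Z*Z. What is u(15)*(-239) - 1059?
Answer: -54834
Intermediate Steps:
u(Z) = Z**2
u(15)*(-239) - 1059 = 15**2*(-239) - 1059 = 225*(-239) - 1059 = -53775 - 1059 = -54834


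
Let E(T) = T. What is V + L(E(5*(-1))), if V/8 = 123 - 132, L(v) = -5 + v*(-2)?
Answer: -67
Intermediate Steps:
L(v) = -5 - 2*v
V = -72 (V = 8*(123 - 132) = 8*(-9) = -72)
V + L(E(5*(-1))) = -72 + (-5 - 10*(-1)) = -72 + (-5 - 2*(-5)) = -72 + (-5 + 10) = -72 + 5 = -67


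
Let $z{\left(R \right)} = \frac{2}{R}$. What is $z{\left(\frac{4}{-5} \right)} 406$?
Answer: $-1015$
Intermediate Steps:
$z{\left(\frac{4}{-5} \right)} 406 = \frac{2}{4 \frac{1}{-5}} \cdot 406 = \frac{2}{4 \left(- \frac{1}{5}\right)} 406 = \frac{2}{- \frac{4}{5}} \cdot 406 = 2 \left(- \frac{5}{4}\right) 406 = \left(- \frac{5}{2}\right) 406 = -1015$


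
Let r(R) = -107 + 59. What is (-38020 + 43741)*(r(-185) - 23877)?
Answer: -136874925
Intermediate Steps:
r(R) = -48
(-38020 + 43741)*(r(-185) - 23877) = (-38020 + 43741)*(-48 - 23877) = 5721*(-23925) = -136874925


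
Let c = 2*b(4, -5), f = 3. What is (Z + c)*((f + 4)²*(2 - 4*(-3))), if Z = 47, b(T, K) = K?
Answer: 25382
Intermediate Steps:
c = -10 (c = 2*(-5) = -10)
(Z + c)*((f + 4)²*(2 - 4*(-3))) = (47 - 10)*((3 + 4)²*(2 - 4*(-3))) = 37*(7²*(2 + 12)) = 37*(49*14) = 37*686 = 25382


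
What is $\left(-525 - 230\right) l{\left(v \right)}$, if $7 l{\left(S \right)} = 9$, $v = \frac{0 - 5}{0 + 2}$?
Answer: $- \frac{6795}{7} \approx -970.71$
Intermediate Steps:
$v = - \frac{5}{2} \approx -2.5$
$l{\left(S \right)} = \frac{9}{7}$ ($l{\left(S \right)} = \frac{1}{7} \cdot 9 = \frac{9}{7}$)
$\left(-525 - 230\right) l{\left(v \right)} = \left(-525 - 230\right) \frac{9}{7} = \left(-755\right) \frac{9}{7} = - \frac{6795}{7}$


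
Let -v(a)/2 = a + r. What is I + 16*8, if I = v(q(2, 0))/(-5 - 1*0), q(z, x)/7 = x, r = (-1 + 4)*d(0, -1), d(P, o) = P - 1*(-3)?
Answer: 658/5 ≈ 131.60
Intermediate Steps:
d(P, o) = 3 + P (d(P, o) = P + 3 = 3 + P)
r = 9 (r = (-1 + 4)*(3 + 0) = 3*3 = 9)
q(z, x) = 7*x
v(a) = -18 - 2*a (v(a) = -2*(a + 9) = -2*(9 + a) = -18 - 2*a)
I = 18/5 (I = (-18 - 14*0)/(-5 - 1*0) = (-18 - 2*0)/(-5 + 0) = (-18 + 0)/(-5) = -18*(-⅕) = 18/5 ≈ 3.6000)
I + 16*8 = 18/5 + 16*8 = 18/5 + 128 = 658/5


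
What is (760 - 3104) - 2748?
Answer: -5092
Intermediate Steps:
(760 - 3104) - 2748 = -2344 - 2748 = -5092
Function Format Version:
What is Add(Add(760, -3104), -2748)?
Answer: -5092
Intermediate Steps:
Add(Add(760, -3104), -2748) = Add(-2344, -2748) = -5092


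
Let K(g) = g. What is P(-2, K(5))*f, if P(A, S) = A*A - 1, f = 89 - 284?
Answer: -585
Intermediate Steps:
f = -195
P(A, S) = -1 + A² (P(A, S) = A² - 1 = -1 + A²)
P(-2, K(5))*f = (-1 + (-2)²)*(-195) = (-1 + 4)*(-195) = 3*(-195) = -585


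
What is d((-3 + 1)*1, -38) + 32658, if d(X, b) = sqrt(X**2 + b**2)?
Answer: 32658 + 2*sqrt(362) ≈ 32696.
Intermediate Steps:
d((-3 + 1)*1, -38) + 32658 = sqrt(((-3 + 1)*1)**2 + (-38)**2) + 32658 = sqrt((-2*1)**2 + 1444) + 32658 = sqrt((-2)**2 + 1444) + 32658 = sqrt(4 + 1444) + 32658 = sqrt(1448) + 32658 = 2*sqrt(362) + 32658 = 32658 + 2*sqrt(362)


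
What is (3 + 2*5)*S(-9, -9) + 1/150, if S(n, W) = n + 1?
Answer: -15599/150 ≈ -103.99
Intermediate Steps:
S(n, W) = 1 + n
(3 + 2*5)*S(-9, -9) + 1/150 = (3 + 2*5)*(1 - 9) + 1/150 = (3 + 10)*(-8) + 1/150 = 13*(-8) + 1/150 = -104 + 1/150 = -15599/150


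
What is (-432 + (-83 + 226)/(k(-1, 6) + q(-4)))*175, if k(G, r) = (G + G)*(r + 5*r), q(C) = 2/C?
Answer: -2202410/29 ≈ -75945.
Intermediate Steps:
k(G, r) = 12*G*r (k(G, r) = (2*G)*(6*r) = 12*G*r)
(-432 + (-83 + 226)/(k(-1, 6) + q(-4)))*175 = (-432 + (-83 + 226)/(12*(-1)*6 + 2/(-4)))*175 = (-432 + 143/(-72 + 2*(-¼)))*175 = (-432 + 143/(-72 - ½))*175 = (-432 + 143/(-145/2))*175 = (-432 + 143*(-2/145))*175 = (-432 - 286/145)*175 = -62926/145*175 = -2202410/29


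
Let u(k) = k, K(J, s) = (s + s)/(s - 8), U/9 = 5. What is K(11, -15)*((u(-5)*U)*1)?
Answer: -6750/23 ≈ -293.48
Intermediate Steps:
U = 45 (U = 9*5 = 45)
K(J, s) = 2*s/(-8 + s) (K(J, s) = (2*s)/(-8 + s) = 2*s/(-8 + s))
K(11, -15)*((u(-5)*U)*1) = (2*(-15)/(-8 - 15))*(-5*45*1) = (2*(-15)/(-23))*(-225*1) = (2*(-15)*(-1/23))*(-225) = (30/23)*(-225) = -6750/23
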